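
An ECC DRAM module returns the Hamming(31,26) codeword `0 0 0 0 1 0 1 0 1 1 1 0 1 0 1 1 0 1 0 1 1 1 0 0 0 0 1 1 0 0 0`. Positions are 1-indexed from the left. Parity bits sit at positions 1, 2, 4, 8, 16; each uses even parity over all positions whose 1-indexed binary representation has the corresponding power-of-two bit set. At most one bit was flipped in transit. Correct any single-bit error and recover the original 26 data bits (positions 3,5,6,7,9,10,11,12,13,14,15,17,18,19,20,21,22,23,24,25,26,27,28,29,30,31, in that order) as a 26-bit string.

s1: b1⊕b3⊕b5⊕b7⊕b9⊕b11⊕b13⊕b15⊕b17⊕b19⊕b21⊕b23⊕b25⊕b27⊕b29⊕b31 = 0⊕0⊕1⊕1⊕1⊕1⊕1⊕1⊕0⊕0⊕1⊕0⊕0⊕1⊕0⊕0 = 0
s2: b2⊕b3⊕b6⊕b7⊕b10⊕b11⊕b14⊕b15⊕b18⊕b19⊕b22⊕b23⊕b26⊕b27⊕b30⊕b31 = 0⊕0⊕0⊕1⊕1⊕1⊕0⊕1⊕1⊕0⊕1⊕0⊕0⊕1⊕0⊕0 = 1
s4: b4⊕b5⊕b6⊕b7⊕b12⊕b13⊕b14⊕b15⊕b20⊕b21⊕b22⊕b23⊕b28⊕b29⊕b30⊕b31 = 0⊕1⊕0⊕1⊕0⊕1⊕0⊕1⊕1⊕1⊕1⊕0⊕1⊕0⊕0⊕0 = 0
s8: b8⊕b9⊕b10⊕b11⊕b12⊕b13⊕b14⊕b15⊕b24⊕b25⊕b26⊕b27⊕b28⊕b29⊕b30⊕b31 = 0⊕1⊕1⊕1⊕0⊕1⊕0⊕1⊕0⊕0⊕0⊕1⊕1⊕0⊕0⊕0 = 1
s16: b16⊕b17⊕b18⊕b19⊕b20⊕b21⊕b22⊕b23⊕b24⊕b25⊕b26⊕b27⊕b28⊕b29⊕b30⊕b31 = 1⊕0⊕1⊕0⊕1⊕1⊕1⊕0⊕0⊕0⊕0⊕1⊕1⊕0⊕0⊕0 = 1
Syndrome (s16...s1) = 11010 → position 26.
Flip bit 26: corrected codeword = 0000101011101011010111000111000
Data bits at positions 3,5,6,7,9,10,11,12,13,14,15,17,18,19,20,21,22,23,24,25,26,27,28,29,30,31: 01011110101010111000111000

01011110101010111000111000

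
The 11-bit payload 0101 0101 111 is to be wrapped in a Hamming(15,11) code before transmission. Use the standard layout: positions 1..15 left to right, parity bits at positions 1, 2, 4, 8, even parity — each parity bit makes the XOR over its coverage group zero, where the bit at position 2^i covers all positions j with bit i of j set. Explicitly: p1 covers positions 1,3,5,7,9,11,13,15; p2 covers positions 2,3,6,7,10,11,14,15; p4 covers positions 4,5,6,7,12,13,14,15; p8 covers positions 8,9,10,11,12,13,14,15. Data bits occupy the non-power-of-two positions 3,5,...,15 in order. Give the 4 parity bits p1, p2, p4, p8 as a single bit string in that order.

0001

Place data bits at non-power-of-two positions: b3=0, b5=1, b6=0, b7=1, b9=0, b10=1, b11=0, b12=1, b13=1, b14=1, b15=1.
p1 = XOR of data positions {3,5,7,9,11,13,15} = 0⊕1⊕1⊕0⊕0⊕1⊕1 = 0
p2 = XOR of data positions {3,6,7,10,11,14,15} = 0⊕0⊕1⊕1⊕0⊕1⊕1 = 0
p4 = XOR of data positions {5,6,7,12,13,14,15} = 1⊕0⊕1⊕1⊕1⊕1⊕1 = 0
p8 = XOR of data positions {9,10,11,12,13,14,15} = 0⊕1⊕0⊕1⊕1⊕1⊕1 = 1
Parity bits p1,p2,p4,p8 = 0001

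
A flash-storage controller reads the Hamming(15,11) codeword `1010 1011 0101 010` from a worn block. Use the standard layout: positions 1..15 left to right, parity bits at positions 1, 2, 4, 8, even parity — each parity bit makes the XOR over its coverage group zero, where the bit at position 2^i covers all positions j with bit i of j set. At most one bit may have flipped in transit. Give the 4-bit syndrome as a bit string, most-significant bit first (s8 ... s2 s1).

0000

s1: b1⊕b3⊕b5⊕b7⊕b9⊕b11⊕b13⊕b15 = 1⊕1⊕1⊕1⊕0⊕0⊕0⊕0 = 0
s2: b2⊕b3⊕b6⊕b7⊕b10⊕b11⊕b14⊕b15 = 0⊕1⊕0⊕1⊕1⊕0⊕1⊕0 = 0
s4: b4⊕b5⊕b6⊕b7⊕b12⊕b13⊕b14⊕b15 = 0⊕1⊕0⊕1⊕1⊕0⊕1⊕0 = 0
s8: b8⊕b9⊕b10⊕b11⊕b12⊕b13⊕b14⊕b15 = 1⊕0⊕1⊕0⊕1⊕0⊕1⊕0 = 0
Syndrome (s8...s1) = 0000 → position 0 (no error).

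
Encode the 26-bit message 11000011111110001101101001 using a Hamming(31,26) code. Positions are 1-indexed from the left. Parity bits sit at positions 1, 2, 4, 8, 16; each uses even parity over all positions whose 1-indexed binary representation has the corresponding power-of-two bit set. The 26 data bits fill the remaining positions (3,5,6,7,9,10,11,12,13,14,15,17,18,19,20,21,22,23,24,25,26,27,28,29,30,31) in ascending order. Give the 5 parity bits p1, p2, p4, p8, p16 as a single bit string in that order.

11110

Place data bits at non-power-of-two positions: b3=1, b5=1, b6=0, b7=0, b9=0, b10=0, b11=1, b12=1, b13=1, b14=1, b15=1, b17=1, b18=1, b19=0, b20=0, b21=0, b22=1, b23=1, b24=0, b25=1, b26=1, b27=0, b28=1, b29=0, b30=0, b31=1.
p1 = XOR of data positions {3,5,7,9,11,13,15,17,19,21,23,25,27,29,31} = 1⊕1⊕0⊕0⊕1⊕1⊕1⊕1⊕0⊕0⊕1⊕1⊕0⊕0⊕1 = 1
p2 = XOR of data positions {3,6,7,10,11,14,15,18,19,22,23,26,27,30,31} = 1⊕0⊕0⊕0⊕1⊕1⊕1⊕1⊕0⊕1⊕1⊕1⊕0⊕0⊕1 = 1
p4 = XOR of data positions {5,6,7,12,13,14,15,20,21,22,23,28,29,30,31} = 1⊕0⊕0⊕1⊕1⊕1⊕1⊕0⊕0⊕1⊕1⊕1⊕0⊕0⊕1 = 1
p8 = XOR of data positions {9,10,11,12,13,14,15,24,25,26,27,28,29,30,31} = 0⊕0⊕1⊕1⊕1⊕1⊕1⊕0⊕1⊕1⊕0⊕1⊕0⊕0⊕1 = 1
p16 = XOR of data positions {17,18,19,20,21,22,23,24,25,26,27,28,29,30,31} = 1⊕1⊕0⊕0⊕0⊕1⊕1⊕0⊕1⊕1⊕0⊕1⊕0⊕0⊕1 = 0
Parity bits p1,p2,p4,p8,p16 = 11110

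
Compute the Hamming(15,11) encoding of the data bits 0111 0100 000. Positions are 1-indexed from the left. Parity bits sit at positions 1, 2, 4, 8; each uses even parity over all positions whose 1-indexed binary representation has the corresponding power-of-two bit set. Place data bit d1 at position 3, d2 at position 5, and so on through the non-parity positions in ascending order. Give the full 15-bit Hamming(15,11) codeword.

010111110100000

Place data bits at non-power-of-two positions: b3=0, b5=1, b6=1, b7=1, b9=0, b10=1, b11=0, b12=0, b13=0, b14=0, b15=0.
p1 = XOR of data positions {3,5,7,9,11,13,15} = 0⊕1⊕1⊕0⊕0⊕0⊕0 = 0
p2 = XOR of data positions {3,6,7,10,11,14,15} = 0⊕1⊕1⊕1⊕0⊕0⊕0 = 1
p4 = XOR of data positions {5,6,7,12,13,14,15} = 1⊕1⊕1⊕0⊕0⊕0⊕0 = 1
p8 = XOR of data positions {9,10,11,12,13,14,15} = 0⊕1⊕0⊕0⊕0⊕0⊕0 = 1
Codeword b1..b15 = 010111110100000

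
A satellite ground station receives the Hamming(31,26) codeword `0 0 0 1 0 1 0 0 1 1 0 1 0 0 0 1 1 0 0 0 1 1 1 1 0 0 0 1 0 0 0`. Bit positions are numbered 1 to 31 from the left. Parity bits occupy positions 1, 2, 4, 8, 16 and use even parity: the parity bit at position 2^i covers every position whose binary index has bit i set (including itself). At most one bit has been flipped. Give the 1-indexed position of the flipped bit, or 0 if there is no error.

28

s1: b1⊕b3⊕b5⊕b7⊕b9⊕b11⊕b13⊕b15⊕b17⊕b19⊕b21⊕b23⊕b25⊕b27⊕b29⊕b31 = 0⊕0⊕0⊕0⊕1⊕0⊕0⊕0⊕1⊕0⊕1⊕1⊕0⊕0⊕0⊕0 = 0
s2: b2⊕b3⊕b6⊕b7⊕b10⊕b11⊕b14⊕b15⊕b18⊕b19⊕b22⊕b23⊕b26⊕b27⊕b30⊕b31 = 0⊕0⊕1⊕0⊕1⊕0⊕0⊕0⊕0⊕0⊕1⊕1⊕0⊕0⊕0⊕0 = 0
s4: b4⊕b5⊕b6⊕b7⊕b12⊕b13⊕b14⊕b15⊕b20⊕b21⊕b22⊕b23⊕b28⊕b29⊕b30⊕b31 = 1⊕0⊕1⊕0⊕1⊕0⊕0⊕0⊕0⊕1⊕1⊕1⊕1⊕0⊕0⊕0 = 1
s8: b8⊕b9⊕b10⊕b11⊕b12⊕b13⊕b14⊕b15⊕b24⊕b25⊕b26⊕b27⊕b28⊕b29⊕b30⊕b31 = 0⊕1⊕1⊕0⊕1⊕0⊕0⊕0⊕1⊕0⊕0⊕0⊕1⊕0⊕0⊕0 = 1
s16: b16⊕b17⊕b18⊕b19⊕b20⊕b21⊕b22⊕b23⊕b24⊕b25⊕b26⊕b27⊕b28⊕b29⊕b30⊕b31 = 1⊕1⊕0⊕0⊕0⊕1⊕1⊕1⊕1⊕0⊕0⊕0⊕1⊕0⊕0⊕0 = 1
Syndrome (s16...s1) = 11100 → position 28.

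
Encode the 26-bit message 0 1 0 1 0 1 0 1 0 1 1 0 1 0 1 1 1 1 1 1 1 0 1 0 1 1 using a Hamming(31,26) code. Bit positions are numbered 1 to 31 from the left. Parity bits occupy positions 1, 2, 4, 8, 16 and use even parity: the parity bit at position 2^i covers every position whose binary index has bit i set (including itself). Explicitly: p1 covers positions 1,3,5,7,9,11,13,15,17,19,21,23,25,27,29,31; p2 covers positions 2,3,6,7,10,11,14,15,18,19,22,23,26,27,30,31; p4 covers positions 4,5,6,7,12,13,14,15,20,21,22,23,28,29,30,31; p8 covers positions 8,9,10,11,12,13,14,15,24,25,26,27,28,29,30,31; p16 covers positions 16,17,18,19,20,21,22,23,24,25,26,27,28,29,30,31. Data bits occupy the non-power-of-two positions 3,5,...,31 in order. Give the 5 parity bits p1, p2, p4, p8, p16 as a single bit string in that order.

10001

Place data bits at non-power-of-two positions: b3=0, b5=1, b6=0, b7=1, b9=0, b10=1, b11=0, b12=1, b13=0, b14=1, b15=1, b17=0, b18=1, b19=0, b20=1, b21=1, b22=1, b23=1, b24=1, b25=1, b26=1, b27=0, b28=1, b29=0, b30=1, b31=1.
p1 = XOR of data positions {3,5,7,9,11,13,15,17,19,21,23,25,27,29,31} = 0⊕1⊕1⊕0⊕0⊕0⊕1⊕0⊕0⊕1⊕1⊕1⊕0⊕0⊕1 = 1
p2 = XOR of data positions {3,6,7,10,11,14,15,18,19,22,23,26,27,30,31} = 0⊕0⊕1⊕1⊕0⊕1⊕1⊕1⊕0⊕1⊕1⊕1⊕0⊕1⊕1 = 0
p4 = XOR of data positions {5,6,7,12,13,14,15,20,21,22,23,28,29,30,31} = 1⊕0⊕1⊕1⊕0⊕1⊕1⊕1⊕1⊕1⊕1⊕1⊕0⊕1⊕1 = 0
p8 = XOR of data positions {9,10,11,12,13,14,15,24,25,26,27,28,29,30,31} = 0⊕1⊕0⊕1⊕0⊕1⊕1⊕1⊕1⊕1⊕0⊕1⊕0⊕1⊕1 = 0
p16 = XOR of data positions {17,18,19,20,21,22,23,24,25,26,27,28,29,30,31} = 0⊕1⊕0⊕1⊕1⊕1⊕1⊕1⊕1⊕1⊕0⊕1⊕0⊕1⊕1 = 1
Parity bits p1,p2,p4,p8,p16 = 10001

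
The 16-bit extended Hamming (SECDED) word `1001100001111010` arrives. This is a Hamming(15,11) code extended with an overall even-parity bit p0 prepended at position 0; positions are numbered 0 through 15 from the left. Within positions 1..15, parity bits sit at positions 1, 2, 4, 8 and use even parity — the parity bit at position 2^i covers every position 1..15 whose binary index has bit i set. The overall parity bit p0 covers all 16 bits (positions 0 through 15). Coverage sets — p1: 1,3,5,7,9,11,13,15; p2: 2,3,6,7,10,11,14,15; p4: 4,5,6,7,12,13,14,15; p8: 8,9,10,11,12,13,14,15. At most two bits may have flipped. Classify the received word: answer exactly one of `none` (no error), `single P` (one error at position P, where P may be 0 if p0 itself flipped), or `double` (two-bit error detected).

s1: b1⊕b3⊕b5⊕b7⊕b9⊕b11⊕b13⊕b15 = 0⊕1⊕0⊕0⊕1⊕1⊕0⊕0 = 1
s2: b2⊕b3⊕b6⊕b7⊕b10⊕b11⊕b14⊕b15 = 0⊕1⊕0⊕0⊕1⊕1⊕1⊕0 = 0
s4: b4⊕b5⊕b6⊕b7⊕b12⊕b13⊕b14⊕b15 = 1⊕0⊕0⊕0⊕1⊕0⊕1⊕0 = 1
s8: b8⊕b9⊕b10⊕b11⊕b12⊕b13⊕b14⊕b15 = 0⊕1⊕1⊕1⊕1⊕0⊕1⊕0 = 1
Syndrome (s8...s1) = 1101 → position 13.
Overall parity (XOR of all 16 bits, including p0): 1⊕0⊕0⊕1⊕1⊕0⊕0⊕0⊕0⊕1⊕1⊕1⊕1⊕0⊕1⊕0 = 0
Overall=0, syndrome position=13 → double-bit error detected (uncorrectable).

double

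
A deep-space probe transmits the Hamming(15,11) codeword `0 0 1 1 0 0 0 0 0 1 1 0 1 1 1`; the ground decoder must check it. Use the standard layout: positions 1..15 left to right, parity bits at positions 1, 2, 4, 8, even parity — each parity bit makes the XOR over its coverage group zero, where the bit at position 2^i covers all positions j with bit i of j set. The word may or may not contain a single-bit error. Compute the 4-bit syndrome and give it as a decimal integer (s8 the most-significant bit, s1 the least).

s1: b1⊕b3⊕b5⊕b7⊕b9⊕b11⊕b13⊕b15 = 0⊕1⊕0⊕0⊕0⊕1⊕1⊕1 = 0
s2: b2⊕b3⊕b6⊕b7⊕b10⊕b11⊕b14⊕b15 = 0⊕1⊕0⊕0⊕1⊕1⊕1⊕1 = 1
s4: b4⊕b5⊕b6⊕b7⊕b12⊕b13⊕b14⊕b15 = 1⊕0⊕0⊕0⊕0⊕1⊕1⊕1 = 0
s8: b8⊕b9⊕b10⊕b11⊕b12⊕b13⊕b14⊕b15 = 0⊕0⊕1⊕1⊕0⊕1⊕1⊕1 = 1
Syndrome (s8...s1) = 1010 → position 10.

10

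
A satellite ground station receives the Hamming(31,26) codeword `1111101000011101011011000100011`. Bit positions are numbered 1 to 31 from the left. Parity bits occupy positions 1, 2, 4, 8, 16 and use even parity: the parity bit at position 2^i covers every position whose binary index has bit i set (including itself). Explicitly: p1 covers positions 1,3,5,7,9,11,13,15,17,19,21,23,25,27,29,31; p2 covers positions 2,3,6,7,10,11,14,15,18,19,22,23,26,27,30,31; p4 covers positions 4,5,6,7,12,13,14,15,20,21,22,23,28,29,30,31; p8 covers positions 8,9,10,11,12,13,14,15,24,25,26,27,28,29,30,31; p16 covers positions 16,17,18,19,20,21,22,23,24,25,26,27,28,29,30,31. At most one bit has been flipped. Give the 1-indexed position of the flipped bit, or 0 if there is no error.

s1: b1⊕b3⊕b5⊕b7⊕b9⊕b11⊕b13⊕b15⊕b17⊕b19⊕b21⊕b23⊕b25⊕b27⊕b29⊕b31 = 1⊕1⊕1⊕1⊕0⊕0⊕1⊕0⊕0⊕1⊕1⊕0⊕0⊕0⊕0⊕1 = 0
s2: b2⊕b3⊕b6⊕b7⊕b10⊕b11⊕b14⊕b15⊕b18⊕b19⊕b22⊕b23⊕b26⊕b27⊕b30⊕b31 = 1⊕1⊕0⊕1⊕0⊕0⊕1⊕0⊕1⊕1⊕1⊕0⊕1⊕0⊕1⊕1 = 0
s4: b4⊕b5⊕b6⊕b7⊕b12⊕b13⊕b14⊕b15⊕b20⊕b21⊕b22⊕b23⊕b28⊕b29⊕b30⊕b31 = 1⊕1⊕0⊕1⊕1⊕1⊕1⊕0⊕0⊕1⊕1⊕0⊕0⊕0⊕1⊕1 = 0
s8: b8⊕b9⊕b10⊕b11⊕b12⊕b13⊕b14⊕b15⊕b24⊕b25⊕b26⊕b27⊕b28⊕b29⊕b30⊕b31 = 0⊕0⊕0⊕0⊕1⊕1⊕1⊕0⊕0⊕0⊕1⊕0⊕0⊕0⊕1⊕1 = 0
s16: b16⊕b17⊕b18⊕b19⊕b20⊕b21⊕b22⊕b23⊕b24⊕b25⊕b26⊕b27⊕b28⊕b29⊕b30⊕b31 = 1⊕0⊕1⊕1⊕0⊕1⊕1⊕0⊕0⊕0⊕1⊕0⊕0⊕0⊕1⊕1 = 0
Syndrome (s16...s1) = 00000 → position 0 (no error).

0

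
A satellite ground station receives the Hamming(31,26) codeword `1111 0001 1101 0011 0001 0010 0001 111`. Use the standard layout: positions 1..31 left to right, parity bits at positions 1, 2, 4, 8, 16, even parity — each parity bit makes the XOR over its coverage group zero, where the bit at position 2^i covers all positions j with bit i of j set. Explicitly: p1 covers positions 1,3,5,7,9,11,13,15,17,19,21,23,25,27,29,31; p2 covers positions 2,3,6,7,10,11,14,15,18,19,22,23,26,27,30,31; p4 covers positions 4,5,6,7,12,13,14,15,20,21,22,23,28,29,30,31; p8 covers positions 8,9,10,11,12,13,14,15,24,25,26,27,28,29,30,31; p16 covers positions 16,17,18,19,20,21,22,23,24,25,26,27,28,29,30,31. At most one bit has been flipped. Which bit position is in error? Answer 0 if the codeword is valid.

s1: b1⊕b3⊕b5⊕b7⊕b9⊕b11⊕b13⊕b15⊕b17⊕b19⊕b21⊕b23⊕b25⊕b27⊕b29⊕b31 = 1⊕1⊕0⊕0⊕1⊕0⊕0⊕1⊕0⊕0⊕0⊕1⊕0⊕0⊕1⊕1 = 1
s2: b2⊕b3⊕b6⊕b7⊕b10⊕b11⊕b14⊕b15⊕b18⊕b19⊕b22⊕b23⊕b26⊕b27⊕b30⊕b31 = 1⊕1⊕0⊕0⊕1⊕0⊕0⊕1⊕0⊕0⊕0⊕1⊕0⊕0⊕1⊕1 = 1
s4: b4⊕b5⊕b6⊕b7⊕b12⊕b13⊕b14⊕b15⊕b20⊕b21⊕b22⊕b23⊕b28⊕b29⊕b30⊕b31 = 1⊕0⊕0⊕0⊕1⊕0⊕0⊕1⊕1⊕0⊕0⊕1⊕1⊕1⊕1⊕1 = 1
s8: b8⊕b9⊕b10⊕b11⊕b12⊕b13⊕b14⊕b15⊕b24⊕b25⊕b26⊕b27⊕b28⊕b29⊕b30⊕b31 = 1⊕1⊕1⊕0⊕1⊕0⊕0⊕1⊕0⊕0⊕0⊕0⊕1⊕1⊕1⊕1 = 1
s16: b16⊕b17⊕b18⊕b19⊕b20⊕b21⊕b22⊕b23⊕b24⊕b25⊕b26⊕b27⊕b28⊕b29⊕b30⊕b31 = 1⊕0⊕0⊕0⊕1⊕0⊕0⊕1⊕0⊕0⊕0⊕0⊕1⊕1⊕1⊕1 = 1
Syndrome (s16...s1) = 11111 → position 31.

31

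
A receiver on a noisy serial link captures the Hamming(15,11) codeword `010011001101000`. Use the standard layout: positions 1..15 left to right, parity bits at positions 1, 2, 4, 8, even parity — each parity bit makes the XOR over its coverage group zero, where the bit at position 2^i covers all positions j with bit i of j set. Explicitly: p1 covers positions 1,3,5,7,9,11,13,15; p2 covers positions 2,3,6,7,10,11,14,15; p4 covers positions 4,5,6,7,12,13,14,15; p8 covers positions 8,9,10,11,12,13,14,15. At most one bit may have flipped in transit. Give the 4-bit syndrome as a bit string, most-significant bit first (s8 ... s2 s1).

1110

s1: b1⊕b3⊕b5⊕b7⊕b9⊕b11⊕b13⊕b15 = 0⊕0⊕1⊕0⊕1⊕0⊕0⊕0 = 0
s2: b2⊕b3⊕b6⊕b7⊕b10⊕b11⊕b14⊕b15 = 1⊕0⊕1⊕0⊕1⊕0⊕0⊕0 = 1
s4: b4⊕b5⊕b6⊕b7⊕b12⊕b13⊕b14⊕b15 = 0⊕1⊕1⊕0⊕1⊕0⊕0⊕0 = 1
s8: b8⊕b9⊕b10⊕b11⊕b12⊕b13⊕b14⊕b15 = 0⊕1⊕1⊕0⊕1⊕0⊕0⊕0 = 1
Syndrome (s8...s1) = 1110 → position 14.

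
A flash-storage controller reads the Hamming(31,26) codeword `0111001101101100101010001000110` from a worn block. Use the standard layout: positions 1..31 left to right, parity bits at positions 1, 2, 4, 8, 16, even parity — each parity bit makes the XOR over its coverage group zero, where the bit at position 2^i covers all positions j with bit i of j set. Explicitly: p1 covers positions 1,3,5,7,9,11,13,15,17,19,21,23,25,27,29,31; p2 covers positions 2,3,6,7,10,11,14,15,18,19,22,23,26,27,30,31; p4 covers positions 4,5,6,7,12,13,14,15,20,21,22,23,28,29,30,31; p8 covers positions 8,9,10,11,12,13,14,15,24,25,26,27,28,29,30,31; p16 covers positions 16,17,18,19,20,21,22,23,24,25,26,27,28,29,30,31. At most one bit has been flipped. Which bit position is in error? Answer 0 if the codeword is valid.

5

s1: b1⊕b3⊕b5⊕b7⊕b9⊕b11⊕b13⊕b15⊕b17⊕b19⊕b21⊕b23⊕b25⊕b27⊕b29⊕b31 = 0⊕1⊕0⊕1⊕0⊕1⊕1⊕0⊕1⊕1⊕1⊕0⊕1⊕0⊕1⊕0 = 1
s2: b2⊕b3⊕b6⊕b7⊕b10⊕b11⊕b14⊕b15⊕b18⊕b19⊕b22⊕b23⊕b26⊕b27⊕b30⊕b31 = 1⊕1⊕0⊕1⊕1⊕1⊕1⊕0⊕0⊕1⊕0⊕0⊕0⊕0⊕1⊕0 = 0
s4: b4⊕b5⊕b6⊕b7⊕b12⊕b13⊕b14⊕b15⊕b20⊕b21⊕b22⊕b23⊕b28⊕b29⊕b30⊕b31 = 1⊕0⊕0⊕1⊕0⊕1⊕1⊕0⊕0⊕1⊕0⊕0⊕0⊕1⊕1⊕0 = 1
s8: b8⊕b9⊕b10⊕b11⊕b12⊕b13⊕b14⊕b15⊕b24⊕b25⊕b26⊕b27⊕b28⊕b29⊕b30⊕b31 = 1⊕0⊕1⊕1⊕0⊕1⊕1⊕0⊕0⊕1⊕0⊕0⊕0⊕1⊕1⊕0 = 0
s16: b16⊕b17⊕b18⊕b19⊕b20⊕b21⊕b22⊕b23⊕b24⊕b25⊕b26⊕b27⊕b28⊕b29⊕b30⊕b31 = 0⊕1⊕0⊕1⊕0⊕1⊕0⊕0⊕0⊕1⊕0⊕0⊕0⊕1⊕1⊕0 = 0
Syndrome (s16...s1) = 00101 → position 5.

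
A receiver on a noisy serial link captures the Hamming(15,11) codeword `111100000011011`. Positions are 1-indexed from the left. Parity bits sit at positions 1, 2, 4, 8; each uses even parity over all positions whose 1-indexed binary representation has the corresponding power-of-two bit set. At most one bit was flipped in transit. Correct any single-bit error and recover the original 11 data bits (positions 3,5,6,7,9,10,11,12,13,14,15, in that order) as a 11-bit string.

10000011011

s1: b1⊕b3⊕b5⊕b7⊕b9⊕b11⊕b13⊕b15 = 1⊕1⊕0⊕0⊕0⊕1⊕0⊕1 = 0
s2: b2⊕b3⊕b6⊕b7⊕b10⊕b11⊕b14⊕b15 = 1⊕1⊕0⊕0⊕0⊕1⊕1⊕1 = 1
s4: b4⊕b5⊕b6⊕b7⊕b12⊕b13⊕b14⊕b15 = 1⊕0⊕0⊕0⊕1⊕0⊕1⊕1 = 0
s8: b8⊕b9⊕b10⊕b11⊕b12⊕b13⊕b14⊕b15 = 0⊕0⊕0⊕1⊕1⊕0⊕1⊕1 = 0
Syndrome (s8...s1) = 0010 → position 2.
Flip bit 2: corrected codeword = 101100000011011
Data bits at positions 3,5,6,7,9,10,11,12,13,14,15: 10000011011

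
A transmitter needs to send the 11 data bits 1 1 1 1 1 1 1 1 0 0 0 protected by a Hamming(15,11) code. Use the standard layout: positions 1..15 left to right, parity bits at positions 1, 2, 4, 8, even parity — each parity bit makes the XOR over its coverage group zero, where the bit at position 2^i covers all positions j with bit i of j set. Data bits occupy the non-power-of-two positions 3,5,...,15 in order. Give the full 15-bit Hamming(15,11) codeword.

Place data bits at non-power-of-two positions: b3=1, b5=1, b6=1, b7=1, b9=1, b10=1, b11=1, b12=1, b13=0, b14=0, b15=0.
p1 = XOR of data positions {3,5,7,9,11,13,15} = 1⊕1⊕1⊕1⊕1⊕0⊕0 = 1
p2 = XOR of data positions {3,6,7,10,11,14,15} = 1⊕1⊕1⊕1⊕1⊕0⊕0 = 1
p4 = XOR of data positions {5,6,7,12,13,14,15} = 1⊕1⊕1⊕1⊕0⊕0⊕0 = 0
p8 = XOR of data positions {9,10,11,12,13,14,15} = 1⊕1⊕1⊕1⊕0⊕0⊕0 = 0
Codeword b1..b15 = 111011101111000

111011101111000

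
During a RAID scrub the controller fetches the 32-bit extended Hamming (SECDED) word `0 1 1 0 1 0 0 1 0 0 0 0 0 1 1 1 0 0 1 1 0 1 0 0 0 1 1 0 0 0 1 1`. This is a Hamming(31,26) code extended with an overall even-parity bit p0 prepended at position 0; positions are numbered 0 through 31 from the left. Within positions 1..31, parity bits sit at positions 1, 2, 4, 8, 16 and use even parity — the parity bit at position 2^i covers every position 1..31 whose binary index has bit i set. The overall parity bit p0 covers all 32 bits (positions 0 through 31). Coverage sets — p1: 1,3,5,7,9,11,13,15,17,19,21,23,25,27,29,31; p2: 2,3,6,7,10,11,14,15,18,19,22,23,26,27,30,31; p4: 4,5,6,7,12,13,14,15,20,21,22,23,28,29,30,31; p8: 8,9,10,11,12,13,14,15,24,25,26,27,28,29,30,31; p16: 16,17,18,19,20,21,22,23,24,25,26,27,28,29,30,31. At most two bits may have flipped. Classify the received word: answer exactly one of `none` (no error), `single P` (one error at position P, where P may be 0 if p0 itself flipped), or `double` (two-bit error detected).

s1: b1⊕b3⊕b5⊕b7⊕b9⊕b11⊕b13⊕b15⊕b17⊕b19⊕b21⊕b23⊕b25⊕b27⊕b29⊕b31 = 1⊕0⊕0⊕1⊕0⊕0⊕1⊕1⊕0⊕1⊕1⊕0⊕1⊕0⊕0⊕1 = 0
s2: b2⊕b3⊕b6⊕b7⊕b10⊕b11⊕b14⊕b15⊕b18⊕b19⊕b22⊕b23⊕b26⊕b27⊕b30⊕b31 = 1⊕0⊕0⊕1⊕0⊕0⊕1⊕1⊕1⊕1⊕0⊕0⊕1⊕0⊕1⊕1 = 1
s4: b4⊕b5⊕b6⊕b7⊕b12⊕b13⊕b14⊕b15⊕b20⊕b21⊕b22⊕b23⊕b28⊕b29⊕b30⊕b31 = 1⊕0⊕0⊕1⊕0⊕1⊕1⊕1⊕0⊕1⊕0⊕0⊕0⊕0⊕1⊕1 = 0
s8: b8⊕b9⊕b10⊕b11⊕b12⊕b13⊕b14⊕b15⊕b24⊕b25⊕b26⊕b27⊕b28⊕b29⊕b30⊕b31 = 0⊕0⊕0⊕0⊕0⊕1⊕1⊕1⊕0⊕1⊕1⊕0⊕0⊕0⊕1⊕1 = 1
s16: b16⊕b17⊕b18⊕b19⊕b20⊕b21⊕b22⊕b23⊕b24⊕b25⊕b26⊕b27⊕b28⊕b29⊕b30⊕b31 = 0⊕0⊕1⊕1⊕0⊕1⊕0⊕0⊕0⊕1⊕1⊕0⊕0⊕0⊕1⊕1 = 1
Syndrome (s16...s1) = 11010 → position 26.
Overall parity (XOR of all 32 bits, including p0): 0⊕1⊕1⊕0⊕1⊕0⊕0⊕1⊕0⊕0⊕0⊕0⊕0⊕1⊕1⊕1⊕0⊕0⊕1⊕1⊕0⊕1⊕0⊕0⊕0⊕1⊕1⊕0⊕0⊕0⊕1⊕1 = 0
Overall=0, syndrome position=26 → double-bit error detected (uncorrectable).

double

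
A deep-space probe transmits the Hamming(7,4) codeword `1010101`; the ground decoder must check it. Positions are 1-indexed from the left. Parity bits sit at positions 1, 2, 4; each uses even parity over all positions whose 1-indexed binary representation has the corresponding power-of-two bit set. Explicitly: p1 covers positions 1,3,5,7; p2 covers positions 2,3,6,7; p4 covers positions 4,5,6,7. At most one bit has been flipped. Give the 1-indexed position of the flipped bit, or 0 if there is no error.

0

s1: b1⊕b3⊕b5⊕b7 = 1⊕1⊕1⊕1 = 0
s2: b2⊕b3⊕b6⊕b7 = 0⊕1⊕0⊕1 = 0
s4: b4⊕b5⊕b6⊕b7 = 0⊕1⊕0⊕1 = 0
Syndrome (s4...s1) = 000 → position 0 (no error).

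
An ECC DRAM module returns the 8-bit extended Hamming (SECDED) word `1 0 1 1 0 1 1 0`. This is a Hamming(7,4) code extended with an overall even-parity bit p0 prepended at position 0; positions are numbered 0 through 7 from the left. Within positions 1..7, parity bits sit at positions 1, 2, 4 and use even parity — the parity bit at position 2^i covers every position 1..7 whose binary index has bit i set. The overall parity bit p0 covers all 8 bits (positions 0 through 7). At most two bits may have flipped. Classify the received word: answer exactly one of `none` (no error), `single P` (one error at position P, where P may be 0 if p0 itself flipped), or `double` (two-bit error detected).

s1: b1⊕b3⊕b5⊕b7 = 0⊕1⊕1⊕0 = 0
s2: b2⊕b3⊕b6⊕b7 = 1⊕1⊕1⊕0 = 1
s4: b4⊕b5⊕b6⊕b7 = 0⊕1⊕1⊕0 = 0
Syndrome (s4...s1) = 010 → position 2.
Overall parity (XOR of all 8 bits, including p0): 1⊕0⊕1⊕1⊕0⊕1⊕1⊕0 = 1
Overall=1, syndrome position=2 → single-bit error at position 2.

single 2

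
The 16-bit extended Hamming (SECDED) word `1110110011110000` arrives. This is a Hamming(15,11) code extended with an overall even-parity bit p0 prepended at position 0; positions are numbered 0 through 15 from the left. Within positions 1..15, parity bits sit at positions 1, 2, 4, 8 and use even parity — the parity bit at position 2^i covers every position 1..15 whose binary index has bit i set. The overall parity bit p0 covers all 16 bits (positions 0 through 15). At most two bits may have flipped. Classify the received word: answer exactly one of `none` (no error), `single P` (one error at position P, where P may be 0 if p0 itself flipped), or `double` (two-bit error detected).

single 2

s1: b1⊕b3⊕b5⊕b7⊕b9⊕b11⊕b13⊕b15 = 1⊕0⊕1⊕0⊕1⊕1⊕0⊕0 = 0
s2: b2⊕b3⊕b6⊕b7⊕b10⊕b11⊕b14⊕b15 = 1⊕0⊕0⊕0⊕1⊕1⊕0⊕0 = 1
s4: b4⊕b5⊕b6⊕b7⊕b12⊕b13⊕b14⊕b15 = 1⊕1⊕0⊕0⊕0⊕0⊕0⊕0 = 0
s8: b8⊕b9⊕b10⊕b11⊕b12⊕b13⊕b14⊕b15 = 1⊕1⊕1⊕1⊕0⊕0⊕0⊕0 = 0
Syndrome (s8...s1) = 0010 → position 2.
Overall parity (XOR of all 16 bits, including p0): 1⊕1⊕1⊕0⊕1⊕1⊕0⊕0⊕1⊕1⊕1⊕1⊕0⊕0⊕0⊕0 = 1
Overall=1, syndrome position=2 → single-bit error at position 2.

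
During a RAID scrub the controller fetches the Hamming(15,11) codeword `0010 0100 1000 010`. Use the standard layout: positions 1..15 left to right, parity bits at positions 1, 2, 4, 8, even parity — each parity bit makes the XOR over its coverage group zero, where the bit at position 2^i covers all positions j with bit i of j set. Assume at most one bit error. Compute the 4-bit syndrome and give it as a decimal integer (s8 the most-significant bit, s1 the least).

s1: b1⊕b3⊕b5⊕b7⊕b9⊕b11⊕b13⊕b15 = 0⊕1⊕0⊕0⊕1⊕0⊕0⊕0 = 0
s2: b2⊕b3⊕b6⊕b7⊕b10⊕b11⊕b14⊕b15 = 0⊕1⊕1⊕0⊕0⊕0⊕1⊕0 = 1
s4: b4⊕b5⊕b6⊕b7⊕b12⊕b13⊕b14⊕b15 = 0⊕0⊕1⊕0⊕0⊕0⊕1⊕0 = 0
s8: b8⊕b9⊕b10⊕b11⊕b12⊕b13⊕b14⊕b15 = 0⊕1⊕0⊕0⊕0⊕0⊕1⊕0 = 0
Syndrome (s8...s1) = 0010 → position 2.

2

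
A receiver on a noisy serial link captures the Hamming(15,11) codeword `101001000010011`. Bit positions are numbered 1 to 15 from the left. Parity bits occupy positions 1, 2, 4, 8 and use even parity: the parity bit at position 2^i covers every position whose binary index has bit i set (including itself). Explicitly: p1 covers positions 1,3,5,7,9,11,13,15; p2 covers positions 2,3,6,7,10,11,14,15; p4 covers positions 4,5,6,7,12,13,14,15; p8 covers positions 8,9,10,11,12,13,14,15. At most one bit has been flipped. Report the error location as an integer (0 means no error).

s1: b1⊕b3⊕b5⊕b7⊕b9⊕b11⊕b13⊕b15 = 1⊕1⊕0⊕0⊕0⊕1⊕0⊕1 = 0
s2: b2⊕b3⊕b6⊕b7⊕b10⊕b11⊕b14⊕b15 = 0⊕1⊕1⊕0⊕0⊕1⊕1⊕1 = 1
s4: b4⊕b5⊕b6⊕b7⊕b12⊕b13⊕b14⊕b15 = 0⊕0⊕1⊕0⊕0⊕0⊕1⊕1 = 1
s8: b8⊕b9⊕b10⊕b11⊕b12⊕b13⊕b14⊕b15 = 0⊕0⊕0⊕1⊕0⊕0⊕1⊕1 = 1
Syndrome (s8...s1) = 1110 → position 14.

14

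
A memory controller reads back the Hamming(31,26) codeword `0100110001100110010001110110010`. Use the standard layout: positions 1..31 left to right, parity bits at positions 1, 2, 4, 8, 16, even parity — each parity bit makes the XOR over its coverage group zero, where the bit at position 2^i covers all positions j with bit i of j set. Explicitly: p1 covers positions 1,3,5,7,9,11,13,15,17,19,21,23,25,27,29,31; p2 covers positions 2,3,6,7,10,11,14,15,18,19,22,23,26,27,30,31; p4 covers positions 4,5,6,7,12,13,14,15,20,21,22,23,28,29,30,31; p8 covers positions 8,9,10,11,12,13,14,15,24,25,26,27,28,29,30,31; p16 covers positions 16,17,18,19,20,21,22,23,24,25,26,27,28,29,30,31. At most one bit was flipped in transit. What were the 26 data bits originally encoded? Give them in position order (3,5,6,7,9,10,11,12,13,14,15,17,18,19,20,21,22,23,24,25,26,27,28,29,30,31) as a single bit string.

s1: b1⊕b3⊕b5⊕b7⊕b9⊕b11⊕b13⊕b15⊕b17⊕b19⊕b21⊕b23⊕b25⊕b27⊕b29⊕b31 = 0⊕0⊕1⊕0⊕0⊕1⊕0⊕1⊕0⊕0⊕0⊕1⊕0⊕1⊕0⊕0 = 1
s2: b2⊕b3⊕b6⊕b7⊕b10⊕b11⊕b14⊕b15⊕b18⊕b19⊕b22⊕b23⊕b26⊕b27⊕b30⊕b31 = 1⊕0⊕1⊕0⊕1⊕1⊕1⊕1⊕1⊕0⊕1⊕1⊕1⊕1⊕1⊕0 = 0
s4: b4⊕b5⊕b6⊕b7⊕b12⊕b13⊕b14⊕b15⊕b20⊕b21⊕b22⊕b23⊕b28⊕b29⊕b30⊕b31 = 0⊕1⊕1⊕0⊕0⊕0⊕1⊕1⊕0⊕0⊕1⊕1⊕0⊕0⊕1⊕0 = 1
s8: b8⊕b9⊕b10⊕b11⊕b12⊕b13⊕b14⊕b15⊕b24⊕b25⊕b26⊕b27⊕b28⊕b29⊕b30⊕b31 = 0⊕0⊕1⊕1⊕0⊕0⊕1⊕1⊕1⊕0⊕1⊕1⊕0⊕0⊕1⊕0 = 0
s16: b16⊕b17⊕b18⊕b19⊕b20⊕b21⊕b22⊕b23⊕b24⊕b25⊕b26⊕b27⊕b28⊕b29⊕b30⊕b31 = 0⊕0⊕1⊕0⊕0⊕0⊕1⊕1⊕1⊕0⊕1⊕1⊕0⊕0⊕1⊕0 = 1
Syndrome (s16...s1) = 10101 → position 21.
Flip bit 21: corrected codeword = 0100110001100110010011110110010
Data bits at positions 3,5,6,7,9,10,11,12,13,14,15,17,18,19,20,21,22,23,24,25,26,27,28,29,30,31: 01100110011010011110110010

01100110011010011110110010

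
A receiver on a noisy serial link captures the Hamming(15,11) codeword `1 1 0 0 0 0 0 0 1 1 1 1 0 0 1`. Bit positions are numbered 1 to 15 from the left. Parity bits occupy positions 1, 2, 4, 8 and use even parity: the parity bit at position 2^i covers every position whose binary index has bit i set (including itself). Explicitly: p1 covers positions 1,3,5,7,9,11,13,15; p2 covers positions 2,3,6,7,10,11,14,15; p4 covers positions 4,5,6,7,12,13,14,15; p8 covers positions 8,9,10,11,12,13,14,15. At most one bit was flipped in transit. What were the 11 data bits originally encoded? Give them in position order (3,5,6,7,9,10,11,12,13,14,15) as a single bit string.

00001111001

s1: b1⊕b3⊕b5⊕b7⊕b9⊕b11⊕b13⊕b15 = 1⊕0⊕0⊕0⊕1⊕1⊕0⊕1 = 0
s2: b2⊕b3⊕b6⊕b7⊕b10⊕b11⊕b14⊕b15 = 1⊕0⊕0⊕0⊕1⊕1⊕0⊕1 = 0
s4: b4⊕b5⊕b6⊕b7⊕b12⊕b13⊕b14⊕b15 = 0⊕0⊕0⊕0⊕1⊕0⊕0⊕1 = 0
s8: b8⊕b9⊕b10⊕b11⊕b12⊕b13⊕b14⊕b15 = 0⊕1⊕1⊕1⊕1⊕0⊕0⊕1 = 1
Syndrome (s8...s1) = 1000 → position 8.
Flip bit 8: corrected codeword = 110000011111001
Data bits at positions 3,5,6,7,9,10,11,12,13,14,15: 00001111001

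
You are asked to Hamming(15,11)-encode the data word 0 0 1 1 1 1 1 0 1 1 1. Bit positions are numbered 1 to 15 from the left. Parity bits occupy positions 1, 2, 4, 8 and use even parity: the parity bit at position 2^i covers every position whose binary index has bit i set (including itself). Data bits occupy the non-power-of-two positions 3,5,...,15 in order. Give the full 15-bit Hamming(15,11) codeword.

100101101110111

Place data bits at non-power-of-two positions: b3=0, b5=0, b6=1, b7=1, b9=1, b10=1, b11=1, b12=0, b13=1, b14=1, b15=1.
p1 = XOR of data positions {3,5,7,9,11,13,15} = 0⊕0⊕1⊕1⊕1⊕1⊕1 = 1
p2 = XOR of data positions {3,6,7,10,11,14,15} = 0⊕1⊕1⊕1⊕1⊕1⊕1 = 0
p4 = XOR of data positions {5,6,7,12,13,14,15} = 0⊕1⊕1⊕0⊕1⊕1⊕1 = 1
p8 = XOR of data positions {9,10,11,12,13,14,15} = 1⊕1⊕1⊕0⊕1⊕1⊕1 = 0
Codeword b1..b15 = 100101101110111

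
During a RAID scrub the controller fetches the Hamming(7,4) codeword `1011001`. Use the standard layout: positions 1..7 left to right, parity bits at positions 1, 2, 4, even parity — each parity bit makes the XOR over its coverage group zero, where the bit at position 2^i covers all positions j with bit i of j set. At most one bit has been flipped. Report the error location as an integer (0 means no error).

s1: b1⊕b3⊕b5⊕b7 = 1⊕1⊕0⊕1 = 1
s2: b2⊕b3⊕b6⊕b7 = 0⊕1⊕0⊕1 = 0
s4: b4⊕b5⊕b6⊕b7 = 1⊕0⊕0⊕1 = 0
Syndrome (s4...s1) = 001 → position 1.

1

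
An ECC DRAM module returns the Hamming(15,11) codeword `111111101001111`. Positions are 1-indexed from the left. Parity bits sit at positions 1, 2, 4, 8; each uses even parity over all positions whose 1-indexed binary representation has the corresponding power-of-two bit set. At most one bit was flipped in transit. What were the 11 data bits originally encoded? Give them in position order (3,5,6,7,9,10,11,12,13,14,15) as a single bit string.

s1: b1⊕b3⊕b5⊕b7⊕b9⊕b11⊕b13⊕b15 = 1⊕1⊕1⊕1⊕1⊕0⊕1⊕1 = 1
s2: b2⊕b3⊕b6⊕b7⊕b10⊕b11⊕b14⊕b15 = 1⊕1⊕1⊕1⊕0⊕0⊕1⊕1 = 0
s4: b4⊕b5⊕b6⊕b7⊕b12⊕b13⊕b14⊕b15 = 1⊕1⊕1⊕1⊕1⊕1⊕1⊕1 = 0
s8: b8⊕b9⊕b10⊕b11⊕b12⊕b13⊕b14⊕b15 = 0⊕1⊕0⊕0⊕1⊕1⊕1⊕1 = 1
Syndrome (s8...s1) = 1001 → position 9.
Flip bit 9: corrected codeword = 111111100001111
Data bits at positions 3,5,6,7,9,10,11,12,13,14,15: 11110001111

11110001111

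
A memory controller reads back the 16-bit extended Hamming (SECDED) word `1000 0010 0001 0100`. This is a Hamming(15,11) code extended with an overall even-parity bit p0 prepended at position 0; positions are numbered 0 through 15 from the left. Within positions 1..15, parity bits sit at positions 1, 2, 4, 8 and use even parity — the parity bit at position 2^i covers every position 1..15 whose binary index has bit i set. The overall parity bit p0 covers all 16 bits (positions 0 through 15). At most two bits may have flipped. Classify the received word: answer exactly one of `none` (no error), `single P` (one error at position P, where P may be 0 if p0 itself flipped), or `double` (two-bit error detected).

s1: b1⊕b3⊕b5⊕b7⊕b9⊕b11⊕b13⊕b15 = 0⊕0⊕0⊕0⊕0⊕1⊕1⊕0 = 0
s2: b2⊕b3⊕b6⊕b7⊕b10⊕b11⊕b14⊕b15 = 0⊕0⊕1⊕0⊕0⊕1⊕0⊕0 = 0
s4: b4⊕b5⊕b6⊕b7⊕b12⊕b13⊕b14⊕b15 = 0⊕0⊕1⊕0⊕0⊕1⊕0⊕0 = 0
s8: b8⊕b9⊕b10⊕b11⊕b12⊕b13⊕b14⊕b15 = 0⊕0⊕0⊕1⊕0⊕1⊕0⊕0 = 0
Syndrome (s8...s1) = 0000 → position 0 (no error).
Overall parity (XOR of all 16 bits, including p0): 1⊕0⊕0⊕0⊕0⊕0⊕1⊕0⊕0⊕0⊕0⊕1⊕0⊕1⊕0⊕0 = 0
Overall=0, syndrome position=0 → no error.

none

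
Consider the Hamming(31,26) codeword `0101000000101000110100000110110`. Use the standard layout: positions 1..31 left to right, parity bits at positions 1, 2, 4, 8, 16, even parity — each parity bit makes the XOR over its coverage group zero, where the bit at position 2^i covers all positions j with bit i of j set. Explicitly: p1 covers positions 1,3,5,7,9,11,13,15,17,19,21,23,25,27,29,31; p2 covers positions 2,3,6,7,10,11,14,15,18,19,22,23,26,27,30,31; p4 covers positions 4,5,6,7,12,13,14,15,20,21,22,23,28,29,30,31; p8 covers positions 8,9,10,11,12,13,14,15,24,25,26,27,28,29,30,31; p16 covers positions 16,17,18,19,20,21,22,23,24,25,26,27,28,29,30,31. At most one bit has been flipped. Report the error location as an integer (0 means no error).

21

s1: b1⊕b3⊕b5⊕b7⊕b9⊕b11⊕b13⊕b15⊕b17⊕b19⊕b21⊕b23⊕b25⊕b27⊕b29⊕b31 = 0⊕0⊕0⊕0⊕0⊕1⊕1⊕0⊕1⊕0⊕0⊕0⊕0⊕1⊕1⊕0 = 1
s2: b2⊕b3⊕b6⊕b7⊕b10⊕b11⊕b14⊕b15⊕b18⊕b19⊕b22⊕b23⊕b26⊕b27⊕b30⊕b31 = 1⊕0⊕0⊕0⊕0⊕1⊕0⊕0⊕1⊕0⊕0⊕0⊕1⊕1⊕1⊕0 = 0
s4: b4⊕b5⊕b6⊕b7⊕b12⊕b13⊕b14⊕b15⊕b20⊕b21⊕b22⊕b23⊕b28⊕b29⊕b30⊕b31 = 1⊕0⊕0⊕0⊕0⊕1⊕0⊕0⊕1⊕0⊕0⊕0⊕0⊕1⊕1⊕0 = 1
s8: b8⊕b9⊕b10⊕b11⊕b12⊕b13⊕b14⊕b15⊕b24⊕b25⊕b26⊕b27⊕b28⊕b29⊕b30⊕b31 = 0⊕0⊕0⊕1⊕0⊕1⊕0⊕0⊕0⊕0⊕1⊕1⊕0⊕1⊕1⊕0 = 0
s16: b16⊕b17⊕b18⊕b19⊕b20⊕b21⊕b22⊕b23⊕b24⊕b25⊕b26⊕b27⊕b28⊕b29⊕b30⊕b31 = 0⊕1⊕1⊕0⊕1⊕0⊕0⊕0⊕0⊕0⊕1⊕1⊕0⊕1⊕1⊕0 = 1
Syndrome (s16...s1) = 10101 → position 21.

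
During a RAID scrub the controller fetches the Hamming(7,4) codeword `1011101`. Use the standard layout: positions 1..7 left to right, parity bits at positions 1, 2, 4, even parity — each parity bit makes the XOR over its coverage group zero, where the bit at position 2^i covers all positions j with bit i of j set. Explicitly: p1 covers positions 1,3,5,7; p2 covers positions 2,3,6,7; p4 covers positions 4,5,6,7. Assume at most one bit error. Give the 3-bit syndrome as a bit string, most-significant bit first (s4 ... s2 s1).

s1: b1⊕b3⊕b5⊕b7 = 1⊕1⊕1⊕1 = 0
s2: b2⊕b3⊕b6⊕b7 = 0⊕1⊕0⊕1 = 0
s4: b4⊕b5⊕b6⊕b7 = 1⊕1⊕0⊕1 = 1
Syndrome (s4...s1) = 100 → position 4.

100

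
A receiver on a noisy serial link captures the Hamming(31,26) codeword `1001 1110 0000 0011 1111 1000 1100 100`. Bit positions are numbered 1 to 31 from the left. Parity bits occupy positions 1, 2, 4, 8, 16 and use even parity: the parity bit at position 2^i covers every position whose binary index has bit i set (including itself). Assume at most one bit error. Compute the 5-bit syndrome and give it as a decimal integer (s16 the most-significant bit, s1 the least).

s1: b1⊕b3⊕b5⊕b7⊕b9⊕b11⊕b13⊕b15⊕b17⊕b19⊕b21⊕b23⊕b25⊕b27⊕b29⊕b31 = 1⊕0⊕1⊕1⊕0⊕0⊕0⊕1⊕1⊕1⊕1⊕0⊕1⊕0⊕1⊕0 = 1
s2: b2⊕b3⊕b6⊕b7⊕b10⊕b11⊕b14⊕b15⊕b18⊕b19⊕b22⊕b23⊕b26⊕b27⊕b30⊕b31 = 0⊕0⊕1⊕1⊕0⊕0⊕0⊕1⊕1⊕1⊕0⊕0⊕1⊕0⊕0⊕0 = 0
s4: b4⊕b5⊕b6⊕b7⊕b12⊕b13⊕b14⊕b15⊕b20⊕b21⊕b22⊕b23⊕b28⊕b29⊕b30⊕b31 = 1⊕1⊕1⊕1⊕0⊕0⊕0⊕1⊕1⊕1⊕0⊕0⊕0⊕1⊕0⊕0 = 0
s8: b8⊕b9⊕b10⊕b11⊕b12⊕b13⊕b14⊕b15⊕b24⊕b25⊕b26⊕b27⊕b28⊕b29⊕b30⊕b31 = 0⊕0⊕0⊕0⊕0⊕0⊕0⊕1⊕0⊕1⊕1⊕0⊕0⊕1⊕0⊕0 = 0
s16: b16⊕b17⊕b18⊕b19⊕b20⊕b21⊕b22⊕b23⊕b24⊕b25⊕b26⊕b27⊕b28⊕b29⊕b30⊕b31 = 1⊕1⊕1⊕1⊕1⊕1⊕0⊕0⊕0⊕1⊕1⊕0⊕0⊕1⊕0⊕0 = 1
Syndrome (s16...s1) = 10001 → position 17.

17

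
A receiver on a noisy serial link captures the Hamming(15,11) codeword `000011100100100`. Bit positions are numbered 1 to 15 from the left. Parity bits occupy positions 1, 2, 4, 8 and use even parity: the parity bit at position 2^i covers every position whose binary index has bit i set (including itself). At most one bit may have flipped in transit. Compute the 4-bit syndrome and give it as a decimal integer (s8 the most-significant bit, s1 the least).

3

s1: b1⊕b3⊕b5⊕b7⊕b9⊕b11⊕b13⊕b15 = 0⊕0⊕1⊕1⊕0⊕0⊕1⊕0 = 1
s2: b2⊕b3⊕b6⊕b7⊕b10⊕b11⊕b14⊕b15 = 0⊕0⊕1⊕1⊕1⊕0⊕0⊕0 = 1
s4: b4⊕b5⊕b6⊕b7⊕b12⊕b13⊕b14⊕b15 = 0⊕1⊕1⊕1⊕0⊕1⊕0⊕0 = 0
s8: b8⊕b9⊕b10⊕b11⊕b12⊕b13⊕b14⊕b15 = 0⊕0⊕1⊕0⊕0⊕1⊕0⊕0 = 0
Syndrome (s8...s1) = 0011 → position 3.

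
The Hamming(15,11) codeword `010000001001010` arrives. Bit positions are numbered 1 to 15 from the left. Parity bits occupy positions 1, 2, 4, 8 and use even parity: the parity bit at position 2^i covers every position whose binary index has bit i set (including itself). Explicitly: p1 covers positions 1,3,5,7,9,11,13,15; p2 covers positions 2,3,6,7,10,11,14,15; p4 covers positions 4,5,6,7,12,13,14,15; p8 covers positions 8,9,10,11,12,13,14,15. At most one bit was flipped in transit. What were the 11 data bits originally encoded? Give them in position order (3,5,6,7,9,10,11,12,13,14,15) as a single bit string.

00000001010

s1: b1⊕b3⊕b5⊕b7⊕b9⊕b11⊕b13⊕b15 = 0⊕0⊕0⊕0⊕1⊕0⊕0⊕0 = 1
s2: b2⊕b3⊕b6⊕b7⊕b10⊕b11⊕b14⊕b15 = 1⊕0⊕0⊕0⊕0⊕0⊕1⊕0 = 0
s4: b4⊕b5⊕b6⊕b7⊕b12⊕b13⊕b14⊕b15 = 0⊕0⊕0⊕0⊕1⊕0⊕1⊕0 = 0
s8: b8⊕b9⊕b10⊕b11⊕b12⊕b13⊕b14⊕b15 = 0⊕1⊕0⊕0⊕1⊕0⊕1⊕0 = 1
Syndrome (s8...s1) = 1001 → position 9.
Flip bit 9: corrected codeword = 010000000001010
Data bits at positions 3,5,6,7,9,10,11,12,13,14,15: 00000001010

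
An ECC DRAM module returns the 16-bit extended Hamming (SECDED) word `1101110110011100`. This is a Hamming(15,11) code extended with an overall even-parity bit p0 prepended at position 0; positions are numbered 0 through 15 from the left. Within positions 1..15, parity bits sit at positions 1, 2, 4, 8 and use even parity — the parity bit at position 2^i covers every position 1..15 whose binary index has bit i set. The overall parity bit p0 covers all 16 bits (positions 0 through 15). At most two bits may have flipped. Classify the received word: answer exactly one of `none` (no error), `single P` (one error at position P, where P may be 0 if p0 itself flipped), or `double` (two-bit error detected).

s1: b1⊕b3⊕b5⊕b7⊕b9⊕b11⊕b13⊕b15 = 1⊕1⊕1⊕1⊕0⊕1⊕1⊕0 = 0
s2: b2⊕b3⊕b6⊕b7⊕b10⊕b11⊕b14⊕b15 = 0⊕1⊕0⊕1⊕0⊕1⊕0⊕0 = 1
s4: b4⊕b5⊕b6⊕b7⊕b12⊕b13⊕b14⊕b15 = 1⊕1⊕0⊕1⊕1⊕1⊕0⊕0 = 1
s8: b8⊕b9⊕b10⊕b11⊕b12⊕b13⊕b14⊕b15 = 1⊕0⊕0⊕1⊕1⊕1⊕0⊕0 = 0
Syndrome (s8...s1) = 0110 → position 6.
Overall parity (XOR of all 16 bits, including p0): 1⊕1⊕0⊕1⊕1⊕1⊕0⊕1⊕1⊕0⊕0⊕1⊕1⊕1⊕0⊕0 = 0
Overall=0, syndrome position=6 → double-bit error detected (uncorrectable).

double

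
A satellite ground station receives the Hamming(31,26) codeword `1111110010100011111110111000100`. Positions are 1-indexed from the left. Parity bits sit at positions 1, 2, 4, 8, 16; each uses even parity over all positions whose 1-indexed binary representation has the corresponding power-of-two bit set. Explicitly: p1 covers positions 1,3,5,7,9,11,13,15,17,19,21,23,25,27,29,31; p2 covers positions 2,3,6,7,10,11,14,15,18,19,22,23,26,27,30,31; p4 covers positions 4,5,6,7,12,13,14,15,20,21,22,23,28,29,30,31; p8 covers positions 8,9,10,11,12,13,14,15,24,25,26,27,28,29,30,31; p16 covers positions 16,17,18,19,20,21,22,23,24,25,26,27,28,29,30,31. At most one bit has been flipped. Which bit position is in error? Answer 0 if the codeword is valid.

s1: b1⊕b3⊕b5⊕b7⊕b9⊕b11⊕b13⊕b15⊕b17⊕b19⊕b21⊕b23⊕b25⊕b27⊕b29⊕b31 = 1⊕1⊕1⊕0⊕1⊕1⊕0⊕1⊕1⊕1⊕1⊕1⊕1⊕0⊕1⊕0 = 0
s2: b2⊕b3⊕b6⊕b7⊕b10⊕b11⊕b14⊕b15⊕b18⊕b19⊕b22⊕b23⊕b26⊕b27⊕b30⊕b31 = 1⊕1⊕1⊕0⊕0⊕1⊕0⊕1⊕1⊕1⊕0⊕1⊕0⊕0⊕0⊕0 = 0
s4: b4⊕b5⊕b6⊕b7⊕b12⊕b13⊕b14⊕b15⊕b20⊕b21⊕b22⊕b23⊕b28⊕b29⊕b30⊕b31 = 1⊕1⊕1⊕0⊕0⊕0⊕0⊕1⊕1⊕1⊕0⊕1⊕0⊕1⊕0⊕0 = 0
s8: b8⊕b9⊕b10⊕b11⊕b12⊕b13⊕b14⊕b15⊕b24⊕b25⊕b26⊕b27⊕b28⊕b29⊕b30⊕b31 = 0⊕1⊕0⊕1⊕0⊕0⊕0⊕1⊕1⊕1⊕0⊕0⊕0⊕1⊕0⊕0 = 0
s16: b16⊕b17⊕b18⊕b19⊕b20⊕b21⊕b22⊕b23⊕b24⊕b25⊕b26⊕b27⊕b28⊕b29⊕b30⊕b31 = 1⊕1⊕1⊕1⊕1⊕1⊕0⊕1⊕1⊕1⊕0⊕0⊕0⊕1⊕0⊕0 = 0
Syndrome (s16...s1) = 00000 → position 0 (no error).

0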